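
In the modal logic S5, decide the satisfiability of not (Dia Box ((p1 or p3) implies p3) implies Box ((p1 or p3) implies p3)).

Unsatisfiable (every branch closes)

1. not (Dia Box ((p1 or p3) implies p3) implies Box ((p1 or p3) implies p3)), 0
2. Dia Box ((p1 or p3) implies p3), 0   [neg-implies-rule on 1]
3. not Box ((p1 or p3) implies p3), 0   [neg-implies-rule on 1]
4. Box ((p1 or p3) implies p3), 1   [Dia-rule on 2: fresh world 1, 0R1]
5. (p1 or p3) implies p3, 0   [Box-rule on 4 via 1R0]
6. (p1 or p3) implies p3, 1   [Box-rule on 4 via 1R1]
7. not (p1 or p3), 0   [implies-rule on 5 (branches; this branch)]
8. not p1, 0   [neg-or-rule on 7]
9. not p3, 0   [neg-or-rule on 7]
10. not (p1 or p3), 1   [implies-rule on 6 (branches; this branch)]
11. not p1, 1   [neg-or-rule on 10]
12. not p3, 1   [neg-or-rule on 10]
13. not ((p1 or p3) implies p3), 2   [neg-Box-rule on 3: fresh world 2, 0R2]
14. p1 or p3, 2   [neg-implies-rule on 13]
15. not p3, 2   [neg-implies-rule on 13]
16. (p1 or p3) implies p3, 2   [Box-rule on 4 via 1R2]
17. p1, 2   [or-rule on 14 (branches; this branch)]
18. not (p1 or p3), 2   [implies-rule on 16 (branches; this branch)]
19. not p1, 2   [neg-or-rule on 18]
Accessibility: 0R0, 0R1, 0R2, 1R0, 1R1, 1R2, 2R0, 2R1, 2R2
Branch closes: p1 and not p1 both at 2.
(One branch shown.) All branches close.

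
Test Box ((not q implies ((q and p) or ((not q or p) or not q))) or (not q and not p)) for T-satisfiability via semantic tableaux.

Satisfiable

1. Box ((not q implies ((q and p) or ((not q or p) or not q))) or (not q and not p)), 0
2. (not q implies ((q and p) or ((not q or p) or not q))) or (not q and not p), 0
3. not q and not p, 0
4. not q, 0
5. not p, 0
Accessibility: 0R0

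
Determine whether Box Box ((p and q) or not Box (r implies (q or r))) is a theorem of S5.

Tableau for the negation not Box Box ((p and q) or not Box (r implies (q or r))):
1. not Box Box ((p and q) or not Box (r implies (q or r))), u
2. not Box ((p and q) or not Box (r implies (q or r))), v
3. not ((p and q) or not Box (r implies (q or r))), w
4. not (p and q), w
5. Box (r implies (q or r)), w
6. r implies (q or r), u
7. r implies (q or r), v
8. r implies (q or r), w
9. not q, w
10. q or r, u
11. q or r, v
12. q or r, w
13. r, u
14. r, v
15. r, w
Accessibility: uRu, uRv, uRw, vRu, vRv, vRw, wRu, wRv, wRw
The negation has an open branch (countermodel exists).

No, not valid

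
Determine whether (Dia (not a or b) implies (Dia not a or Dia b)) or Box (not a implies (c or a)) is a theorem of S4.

Tableau for the negation not ((Dia (not a or b) implies (Dia not a or Dia b)) or Box (not a implies (c or a))):
1. not ((Dia (not a or b) implies (Dia not a or Dia b)) or Box (not a implies (c or a))), w0
2. not (Dia (not a or b) implies (Dia not a or Dia b)), w0
3. not Box (not a implies (c or a)), w0
4. Dia (not a or b), w0
5. not (Dia not a or Dia b), w0
6. not Dia not a, w0
7. not Dia b, w0
8. a, w0
9. not b, w0
10. not (not a implies (c or a)), w1
11. not a, w1
12. not (c or a), w1
13. not c, w1
14. a, w1
Accessibility: w0Rw0, w0Rw1, w1Rw1
Branch closes: a and not a both at w1.
All branches of the negation close; one closing branch shown above.

Valid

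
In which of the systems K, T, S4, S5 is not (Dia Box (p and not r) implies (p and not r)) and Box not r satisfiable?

K, T, S4

S4-tableau for the formula:
1. not (Dia Box (p and not r) implies (p and not r)) and Box not r, w0
2. not (Dia Box (p and not r) implies (p and not r)), w0
3. Box not r, w0
4. Dia Box (p and not r), w0
5. not (p and not r), w0
6. not r, w0
7. not p, w0
8. Box (p and not r), w1
9. not r, w1
10. p and not r, w1
11. p, w1
Accessibility: w0Rw0, w0Rw1, w1Rw1
Complete open branch: satisfiable in S4, hence also in K, T (this S4-model is also a K-model and a T-model).
S5-tableau for the formula:
1. not (Dia Box (p and not r) implies (p and not r)) and Box not r, w0
2. not (Dia Box (p and not r) implies (p and not r)), w0
3. Box not r, w0
4. Dia Box (p and not r), w0
5. not (p and not r), w0
6. not r, w0
7. not p, w0
8. Box (p and not r), w1
9. not r, w1
10. p and not r, w0
11. p, w0
Accessibility: w0Rw0, w0Rw1, w1Rw0, w1Rw1
Branch closes: p and not p both at w0.
Every branch closes (one shown): unsatisfiable in S5.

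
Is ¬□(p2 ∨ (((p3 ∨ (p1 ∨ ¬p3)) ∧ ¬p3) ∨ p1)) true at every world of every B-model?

Invalid (countermodel exists)

Tableau for the negation □(p2 ∨ (((p3 ∨ (p1 ∨ ¬p3)) ∧ ¬p3) ∨ p1)):
1. □(p2 ∨ (((p3 ∨ (p1 ∨ ¬p3)) ∧ ¬p3) ∨ p1)), w0
2. p2 ∨ (((p3 ∨ (p1 ∨ ¬p3)) ∧ ¬p3) ∨ p1), w0   [□-rule on 1 via w0Rw0]
3. ((p3 ∨ (p1 ∨ ¬p3)) ∧ ¬p3) ∨ p1, w0   [∨-rule on 2 (branches; this branch)]
4. p1, w0   [∨-rule on 3 (branches; this branch)]
Accessibility: w0Rw0
The negation has an open branch (countermodel exists).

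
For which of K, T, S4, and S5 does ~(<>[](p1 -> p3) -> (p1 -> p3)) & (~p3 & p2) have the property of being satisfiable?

K, T, S4

S5-tableau for the formula:
1. ~(<>[](p1 -> p3) -> (p1 -> p3)) & (~p3 & p2), 0
2. ~(<>[](p1 -> p3) -> (p1 -> p3)), 0
3. ~p3 & p2, 0
4. <>[](p1 -> p3), 0
5. ~(p1 -> p3), 0
6. ~p3, 0
7. p2, 0
8. p1, 0
9. [](p1 -> p3), 1
10. p1 -> p3, 0
11. p1 -> p3, 1
12. p3, 0
Accessibility: 0R0, 0R1, 1R0, 1R1
Branch closes: p3 and ~p3 both at 0.
Every branch closes (one shown): unsatisfiable in S5.
S4-tableau for the formula:
1. ~(<>[](p1 -> p3) -> (p1 -> p3)) & (~p3 & p2), 0
2. ~(<>[](p1 -> p3) -> (p1 -> p3)), 0
3. ~p3 & p2, 0
4. <>[](p1 -> p3), 0
5. ~(p1 -> p3), 0
6. ~p3, 0
7. p2, 0
8. p1, 0
9. [](p1 -> p3), 1
10. p1 -> p3, 1
11. p3, 1
Accessibility: 0R0, 0R1, 1R1
Complete open branch: satisfiable in S4, hence also in K, T (this S4-model is also a K-model and a T-model).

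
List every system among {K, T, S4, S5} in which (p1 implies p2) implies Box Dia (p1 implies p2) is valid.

S5

S5-tableau for the negation not ((p1 implies p2) implies Box Dia (p1 implies p2)):
1. not ((p1 implies p2) implies Box Dia (p1 implies p2)), u
2. p1 implies p2, u
3. not Box Dia (p1 implies p2), u
4. p2, u
5. not Dia (p1 implies p2), v
6. not (p1 implies p2), u
7. p1, u
8. not p2, u
Accessibility: uRu, uRv, vRu, vRv
Branch closes: p2 and not p2 both at u.
Every branch closes (one shown): valid in S5.
S4-tableau for the negation not ((p1 implies p2) implies Box Dia (p1 implies p2)):
1. not ((p1 implies p2) implies Box Dia (p1 implies p2)), u
2. p1 implies p2, u
3. not Box Dia (p1 implies p2), u
4. p2, u
5. not Dia (p1 implies p2), v
6. not (p1 implies p2), v
7. p1, v
8. not p2, v
Accessibility: uRu, uRv, vRv
Complete open branch: countermodel on an S4-frame, so not valid in S4, nor in K, T (the same frame is also a K-frame and a T-frame).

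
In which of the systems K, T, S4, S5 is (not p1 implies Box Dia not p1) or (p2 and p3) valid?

S5-tableau for the negation not ((not p1 implies Box Dia not p1) or (p2 and p3)):
1. not ((not p1 implies Box Dia not p1) or (p2 and p3)), w0
2. not (not p1 implies Box Dia not p1), w0   [neg-or-rule on 1]
3. not (p2 and p3), w0   [neg-or-rule on 1]
4. not p1, w0   [neg-implies-rule on 2]
5. not Box Dia not p1, w0   [neg-implies-rule on 2]
6. not p3, w0   [neg-and-rule on 3 (branches; this branch)]
7. not Dia not p1, w1   [neg-Box-rule on 5: fresh world w1, w0Rw1]
8. p1, w0   [neg-Dia-rule on 7 via w1Rw0]
Accessibility: w0Rw0, w0Rw1, w1Rw0, w1Rw1
Branch closes: p1 and not p1 both at w0.
Every branch closes (one shown): valid in S5.
S4-tableau for the negation not ((not p1 implies Box Dia not p1) or (p2 and p3)):
1. not ((not p1 implies Box Dia not p1) or (p2 and p3)), w0
2. not (not p1 implies Box Dia not p1), w0   [neg-or-rule on 1]
3. not (p2 and p3), w0   [neg-or-rule on 1]
4. not p1, w0   [neg-implies-rule on 2]
5. not Box Dia not p1, w0   [neg-implies-rule on 2]
6. not p3, w0   [neg-and-rule on 3 (branches; this branch)]
7. not Dia not p1, w1   [neg-Box-rule on 5: fresh world w1, w0Rw1]
8. p1, w1   [neg-Dia-rule on 7 via w1Rw1]
Accessibility: w0Rw0, w0Rw1, w1Rw1
Complete open branch: countermodel on an S4-frame, so not valid in S4, nor in K, T (the same frame is also a K-frame and a T-frame).

S5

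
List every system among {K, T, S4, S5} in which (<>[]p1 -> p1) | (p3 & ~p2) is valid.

S5

S4-tableau for the negation ~((<>[]p1 -> p1) | (p3 & ~p2)):
1. ~((<>[]p1 -> p1) | (p3 & ~p2)), u
2. ~(<>[]p1 -> p1), u
3. ~(p3 & ~p2), u
4. <>[]p1, u
5. ~p1, u
6. p2, u
7. []p1, v
8. p1, v
Accessibility: uRu, uRv, vRv
Complete open branch: countermodel on an S4-frame, so not valid in S4, nor in K, T (the same frame is also a K-frame and a T-frame).
S5-tableau for the negation ~((<>[]p1 -> p1) | (p3 & ~p2)):
1. ~((<>[]p1 -> p1) | (p3 & ~p2)), u
2. ~(<>[]p1 -> p1), u
3. ~(p3 & ~p2), u
4. <>[]p1, u
5. ~p1, u
6. p2, u
7. []p1, v
8. p1, u
Accessibility: uRu, uRv, vRu, vRv
Branch closes: p1 and ~p1 both at u.
Every branch closes (one shown): valid in S5.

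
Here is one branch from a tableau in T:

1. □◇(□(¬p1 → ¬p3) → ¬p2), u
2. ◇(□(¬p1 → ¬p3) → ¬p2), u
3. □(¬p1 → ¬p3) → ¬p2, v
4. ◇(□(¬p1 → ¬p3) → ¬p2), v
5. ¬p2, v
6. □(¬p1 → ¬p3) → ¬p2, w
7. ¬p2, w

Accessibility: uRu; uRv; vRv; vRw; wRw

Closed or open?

No atom appears with both signs at the same world.

Open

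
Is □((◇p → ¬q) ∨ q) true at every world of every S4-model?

Valid

Tableau for the negation ¬□((◇p → ¬q) ∨ q):
1. ¬□((◇p → ¬q) ∨ q), w0
2. ¬((◇p → ¬q) ∨ q), w1
3. ¬(◇p → ¬q), w1
4. ¬q, w1
5. ◇p, w1
6. q, w1
Accessibility: w0Rw0, w0Rw1, w1Rw1
Branch closes: q and ¬q both at w1.
All branches of the negation close; one closing branch shown above.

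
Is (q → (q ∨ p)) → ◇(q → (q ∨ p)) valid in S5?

Tableau for the negation ¬((q → (q ∨ p)) → ◇(q → (q ∨ p))):
1. ¬((q → (q ∨ p)) → ◇(q → (q ∨ p))), 0
2. q → (q ∨ p), 0
3. ¬◇(q → (q ∨ p)), 0
4. ¬(q → (q ∨ p)), 0
5. q, 0
6. ¬(q ∨ p), 0
7. ¬q, 0
8. ¬p, 0
Accessibility: 0R0
Branch closes: q and ¬q both at 0.
All branches of the negation close; one closing branch shown above.

Valid in S5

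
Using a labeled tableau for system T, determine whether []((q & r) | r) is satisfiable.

1. []((q & r) | r), w0
2. (q & r) | r, w0
3. r, w0
Accessibility: w0Rw0

Satisfiable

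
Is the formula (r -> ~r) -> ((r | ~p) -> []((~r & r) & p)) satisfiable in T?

Satisfiable

1. (r -> ~r) -> ((r | ~p) -> []((~r & r) & p)), u
2. (r | ~p) -> []((~r & r) & p), u
3. ~(r | ~p), u
4. ~r, u
5. p, u
Accessibility: uRu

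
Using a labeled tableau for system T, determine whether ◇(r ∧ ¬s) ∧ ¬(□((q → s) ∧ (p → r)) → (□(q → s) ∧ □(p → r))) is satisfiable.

Unsatisfiable

1. ◇(r ∧ ¬s) ∧ ¬(□((q → s) ∧ (p → r)) → (□(q → s) ∧ □(p → r))), u
2. ◇(r ∧ ¬s), u   [∧-rule on 1]
3. ¬(□((q → s) ∧ (p → r)) → (□(q → s) ∧ □(p → r))), u   [∧-rule on 1]
4. □((q → s) ∧ (p → r)), u   [¬→-rule on 3]
5. ¬(□(q → s) ∧ □(p → r)), u   [¬→-rule on 3]
6. (q → s) ∧ (p → r), u   [□-rule on 4 via uRu]
7. q → s, u   [∧-rule on 6]
8. p → r, u   [∧-rule on 6]
9. ¬□(p → r), u   [¬∧-rule on 5 (branches; this branch)]
10. s, u   [→-rule on 7 (branches; this branch)]
11. r, u   [→-rule on 8 (branches; this branch)]
12. r ∧ ¬s, v   [◇-rule on 2: fresh world v, uRv]
13. r, v   [∧-rule on 12]
14. ¬s, v   [∧-rule on 12]
15. (q → s) ∧ (p → r), v   [□-rule on 4 via uRv]
16. q → s, v   [∧-rule on 15]
17. p → r, v   [∧-rule on 15]
18. ¬q, v   [→-rule on 16 (branches; this branch)]
19. ¬(p → r), w   [¬□-rule on 9: fresh world w, uRw]
20. p, w   [¬→-rule on 19]
21. ¬r, w   [¬→-rule on 19]
22. (q → s) ∧ (p → r), w   [□-rule on 4 via uRw]
23. q → s, w   [∧-rule on 22]
24. p → r, w   [∧-rule on 22]
25. s, w   [→-rule on 23 (branches; this branch)]
26. r, w   [→-rule on 24 (branches; this branch)]
Accessibility: uRu, uRv, uRw, vRv, wRw
Branch closes: r and ¬r both at w.
(One branch shown.) All branches close.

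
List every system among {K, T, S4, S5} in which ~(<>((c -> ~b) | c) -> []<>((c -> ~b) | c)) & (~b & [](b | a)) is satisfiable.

K

K-tableau for the formula:
1. ~(<>((c -> ~b) | c) -> []<>((c -> ~b) | c)) & (~b & [](b | a)), 0
2. ~(<>((c -> ~b) | c) -> []<>((c -> ~b) | c)), 0
3. ~b & [](b | a), 0
4. <>((c -> ~b) | c), 0
5. ~[]<>((c -> ~b) | c), 0
6. ~b, 0
7. [](b | a), 0
8. (c -> ~b) | c, 1
9. b | a, 1
10. c, 1
11. a, 1
12. ~<>((c -> ~b) | c), 2
13. b | a, 2
14. a, 2
Accessibility: 0R1, 0R2
Complete open branch: satisfiable in K.
T-tableau for the formula:
1. ~(<>((c -> ~b) | c) -> []<>((c -> ~b) | c)) & (~b & [](b | a)), 0
2. ~(<>((c -> ~b) | c) -> []<>((c -> ~b) | c)), 0
3. ~b & [](b | a), 0
4. <>((c -> ~b) | c), 0
5. ~[]<>((c -> ~b) | c), 0
6. ~b, 0
7. [](b | a), 0
8. b | a, 0
9. a, 0
10. (c -> ~b) | c, 1
11. b | a, 1
12. c -> ~b, 1
13. a, 1
14. ~b, 1
15. ~<>((c -> ~b) | c), 2
16. b | a, 2
17. ~((c -> ~b) | c), 2
18. ~(c -> ~b), 2
19. ~c, 2
20. c, 2
21. b, 2
Accessibility: 0R0, 0R1, 0R2, 1R1, 2R2
Branch closes: c and ~c both at 2.
Every branch closes (one shown): unsatisfiable in T, hence also in S4, S5 (every S4/S5-frame is a T-frame).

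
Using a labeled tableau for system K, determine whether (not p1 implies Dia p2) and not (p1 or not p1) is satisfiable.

1. (not p1 implies Dia p2) and not (p1 or not p1), 0
2. not p1 implies Dia p2, 0
3. not (p1 or not p1), 0
4. not p1, 0
5. p1, 0
Branch closes: p1 and not p1 both at 0.
Every branch closes; the branch above is one of them.

No, unsatisfiable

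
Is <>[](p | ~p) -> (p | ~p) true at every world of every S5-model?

Valid in S5

Tableau for the negation ~(<>[](p | ~p) -> (p | ~p)):
1. ~(<>[](p | ~p) -> (p | ~p)), w0
2. <>[](p | ~p), w0   [~->-rule on 1]
3. ~(p | ~p), w0   [~->-rule on 1]
4. ~p, w0   [~|-rule on 3]
5. p, w0   [~|-rule on 3]
Accessibility: w0Rw0
Branch closes: p and ~p both at w0.
All branches of the negation close; one closing branch shown above.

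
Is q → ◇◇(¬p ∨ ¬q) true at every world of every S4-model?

Tableau for the negation ¬(q → ◇◇(¬p ∨ ¬q)):
1. ¬(q → ◇◇(¬p ∨ ¬q)), 0
2. q, 0
3. ¬◇◇(¬p ∨ ¬q), 0
4. ¬◇(¬p ∨ ¬q), 0
5. ¬(¬p ∨ ¬q), 0
6. p, 0
Accessibility: 0R0
The negation has an open branch (countermodel exists).

Not valid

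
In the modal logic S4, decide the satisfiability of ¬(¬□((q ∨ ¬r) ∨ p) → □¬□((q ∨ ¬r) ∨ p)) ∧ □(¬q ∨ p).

1. ¬(¬□((q ∨ ¬r) ∨ p) → □¬□((q ∨ ¬r) ∨ p)) ∧ □(¬q ∨ p), w0
2. ¬(¬□((q ∨ ¬r) ∨ p) → □¬□((q ∨ ¬r) ∨ p)), w0
3. □(¬q ∨ p), w0
4. ¬□((q ∨ ¬r) ∨ p), w0
5. ¬□¬□((q ∨ ¬r) ∨ p), w0
6. ¬q ∨ p, w0
7. p, w0
8. ¬((q ∨ ¬r) ∨ p), w1
9. ¬(q ∨ ¬r), w1
10. ¬p, w1
11. ¬q, w1
12. r, w1
13. ¬q ∨ p, w1
14. □((q ∨ ¬r) ∨ p), w2
15. ¬q ∨ p, w2
16. (q ∨ ¬r) ∨ p, w2
17. p, w2
Accessibility: w0Rw0, w0Rw1, w0Rw2, w1Rw1, w2Rw2

Yes, satisfiable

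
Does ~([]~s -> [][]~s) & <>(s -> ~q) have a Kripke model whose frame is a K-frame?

Satisfiable

1. ~([]~s -> [][]~s) & <>(s -> ~q), 0
2. ~([]~s -> [][]~s), 0
3. <>(s -> ~q), 0
4. []~s, 0
5. ~[][]~s, 0
6. s -> ~q, 1
7. ~s, 1
8. ~q, 1
9. ~[]~s, 2
10. ~s, 2
11. s, 3
Accessibility: 0R1, 0R2, 2R3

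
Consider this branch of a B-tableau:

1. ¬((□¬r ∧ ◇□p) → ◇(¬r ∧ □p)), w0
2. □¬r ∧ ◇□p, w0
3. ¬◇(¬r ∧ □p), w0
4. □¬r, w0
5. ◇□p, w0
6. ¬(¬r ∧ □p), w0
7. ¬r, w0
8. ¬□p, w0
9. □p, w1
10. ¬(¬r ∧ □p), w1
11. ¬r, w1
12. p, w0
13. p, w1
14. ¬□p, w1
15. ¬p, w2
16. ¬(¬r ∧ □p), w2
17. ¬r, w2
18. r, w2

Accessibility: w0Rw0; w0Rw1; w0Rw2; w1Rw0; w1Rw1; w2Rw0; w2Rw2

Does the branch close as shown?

Closed

Both r and ¬r appear at w2.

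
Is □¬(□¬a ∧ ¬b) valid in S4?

Tableau for the negation ¬□¬(□¬a ∧ ¬b):
1. ¬□¬(□¬a ∧ ¬b), w0
2. □¬a ∧ ¬b, w1   [¬□-rule on 1: fresh world w1, w0Rw1]
3. □¬a, w1   [∧-rule on 2]
4. ¬b, w1   [∧-rule on 2]
5. ¬a, w1   [□-rule on 3 via w1Rw1]
Accessibility: w0Rw0, w0Rw1, w1Rw1
The negation has an open branch (countermodel exists).

Not valid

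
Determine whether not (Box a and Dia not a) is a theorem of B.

Yes, valid

Tableau for the negation Box a and Dia not a:
1. Box a and Dia not a, 0
2. Box a, 0
3. Dia not a, 0
4. a, 0
5. not a, 1
6. a, 1
Accessibility: 0R0, 0R1, 1R0, 1R1
Branch closes: a and not a both at 1.
All branches of the negation close; one closing branch shown above.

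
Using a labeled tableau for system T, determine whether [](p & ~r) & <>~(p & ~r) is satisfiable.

Unsatisfiable (every branch closes)

1. [](p & ~r) & <>~(p & ~r), u
2. [](p & ~r), u   [&-rule on 1]
3. <>~(p & ~r), u   [&-rule on 1]
4. p & ~r, u   [[]-rule on 2 via uRu]
5. p, u   [&-rule on 4]
6. ~r, u   [&-rule on 4]
7. ~(p & ~r), v   [<>-rule on 3: fresh world v, uRv]
8. p & ~r, v   [[]-rule on 2 via uRv]
9. p, v   [&-rule on 8]
10. ~r, v   [&-rule on 8]
11. r, v   [~&-rule on 7 (branches; this branch)]
Accessibility: uRu, uRv, vRv
Branch closes: r and ~r both at v.
(One branch shown.) All branches close.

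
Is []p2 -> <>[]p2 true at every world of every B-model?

Valid in B

Tableau for the negation ~([]p2 -> <>[]p2):
1. ~([]p2 -> <>[]p2), u
2. []p2, u
3. ~<>[]p2, u
4. p2, u
5. ~[]p2, u
6. ~p2, v
7. p2, v
Accessibility: uRu, uRv, vRu, vRv
Branch closes: p2 and ~p2 both at v.
All branches of the negation close; one closing branch shown above.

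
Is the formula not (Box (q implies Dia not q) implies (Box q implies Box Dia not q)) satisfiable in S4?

No, unsatisfiable

1. not (Box (q implies Dia not q) implies (Box q implies Box Dia not q)), 0
2. Box (q implies Dia not q), 0
3. not (Box q implies Box Dia not q), 0
4. Box q, 0
5. not Box Dia not q, 0
6. q implies Dia not q, 0
7. q, 0
8. Dia not q, 0
9. not Dia not q, 1
10. q implies Dia not q, 1
11. q, 1
12. Dia not q, 1
13. not q, 2
14. q implies Dia not q, 2
15. q, 2
Accessibility: 0R0, 0R1, 0R2, 1R1, 2R2
Branch closes: q and not q both at 2.
(One branch shown.) All branches close.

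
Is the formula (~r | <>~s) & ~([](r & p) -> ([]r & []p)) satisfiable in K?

Unsatisfiable

1. (~r | <>~s) & ~([](r & p) -> ([]r & []p)), u
2. ~r | <>~s, u
3. ~([](r & p) -> ([]r & []p)), u
4. [](r & p), u
5. ~([]r & []p), u
6. <>~s, u
7. ~[]p, u
8. ~s, v
9. r & p, v
10. r, v
11. p, v
12. ~p, w
13. r & p, w
14. r, w
15. p, w
Accessibility: uRv, uRw
Branch closes: p and ~p both at w.
(One branch shown.) All branches close.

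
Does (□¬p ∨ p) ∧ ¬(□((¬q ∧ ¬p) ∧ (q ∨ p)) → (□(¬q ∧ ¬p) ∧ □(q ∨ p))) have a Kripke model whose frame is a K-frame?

Unsatisfiable

1. (□¬p ∨ p) ∧ ¬(□((¬q ∧ ¬p) ∧ (q ∨ p)) → (□(¬q ∧ ¬p) ∧ □(q ∨ p))), 0
2. □¬p ∨ p, 0   [∧-rule on 1]
3. ¬(□((¬q ∧ ¬p) ∧ (q ∨ p)) → (□(¬q ∧ ¬p) ∧ □(q ∨ p))), 0   [∧-rule on 1]
4. □((¬q ∧ ¬p) ∧ (q ∨ p)), 0   [¬→-rule on 3]
5. ¬(□(¬q ∧ ¬p) ∧ □(q ∨ p)), 0   [¬→-rule on 3]
6. p, 0   [∨-rule on 2 (branches; this branch)]
7. ¬□(q ∨ p), 0   [¬∧-rule on 5 (branches; this branch)]
8. ¬(q ∨ p), 1   [¬□-rule on 7: fresh world 1, 0R1]
9. ¬q, 1   [¬∨-rule on 8]
10. ¬p, 1   [¬∨-rule on 8]
11. (¬q ∧ ¬p) ∧ (q ∨ p), 1   [□-rule on 4 via 0R1]
12. ¬q ∧ ¬p, 1   [∧-rule on 11]
13. q ∨ p, 1   [∧-rule on 11]
14. p, 1   [∨-rule on 13 (branches; this branch)]
Accessibility: 0R1
Branch closes: p and ¬p both at 1.
Every branch closes; the branch above is one of them.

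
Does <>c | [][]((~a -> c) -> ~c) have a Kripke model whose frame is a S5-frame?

1. <>c | [][]((~a -> c) -> ~c), u
2. [][]((~a -> c) -> ~c), u   [|-rule on 1 (branches; this branch)]
3. []((~a -> c) -> ~c), u   [[]-rule on 2 via uRu]
4. (~a -> c) -> ~c, u   [[]-rule on 3 via uRu]
5. ~c, u   [->-rule on 4 (branches; this branch)]
Accessibility: uRu

Satisfiable (open branch found)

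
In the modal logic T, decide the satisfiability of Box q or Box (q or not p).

Satisfiable

1. Box q or Box (q or not p), u
2. Box (q or not p), u
3. q or not p, u
4. not p, u
Accessibility: uRu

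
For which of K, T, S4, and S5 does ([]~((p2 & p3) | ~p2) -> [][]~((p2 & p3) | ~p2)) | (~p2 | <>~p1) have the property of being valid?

S4-tableau for the negation ~(([]~((p2 & p3) | ~p2) -> [][]~((p2 & p3) | ~p2)) | (~p2 | <>~p1)):
1. ~(([]~((p2 & p3) | ~p2) -> [][]~((p2 & p3) | ~p2)) | (~p2 | <>~p1)), 0
2. ~([]~((p2 & p3) | ~p2) -> [][]~((p2 & p3) | ~p2)), 0
3. ~(~p2 | <>~p1), 0
4. []~((p2 & p3) | ~p2), 0
5. ~[][]~((p2 & p3) | ~p2), 0
6. p2, 0
7. ~<>~p1, 0
8. ~((p2 & p3) | ~p2), 0
9. ~(p2 & p3), 0
10. p1, 0
11. ~p3, 0
12. ~[]~((p2 & p3) | ~p2), 1
13. ~((p2 & p3) | ~p2), 1
14. ~(p2 & p3), 1
15. p2, 1
16. p1, 1
17. ~p3, 1
18. (p2 & p3) | ~p2, 2
19. ~((p2 & p3) | ~p2), 2
20. ~(p2 & p3), 2
21. p2, 2
22. p1, 2
23. p2 & p3, 2
24. p3, 2
25. ~p3, 2
Accessibility: 0R0, 0R1, 0R2, 1R1, 1R2, 2R2
Branch closes: p3 and ~p3 both at 2.
Every branch closes (one shown): valid in S4, hence also in S5 (every theorem of S4 is a theorem of S5).
T-tableau for the negation ~(([]~((p2 & p3) | ~p2) -> [][]~((p2 & p3) | ~p2)) | (~p2 | <>~p1)):
1. ~(([]~((p2 & p3) | ~p2) -> [][]~((p2 & p3) | ~p2)) | (~p2 | <>~p1)), 0
2. ~([]~((p2 & p3) | ~p2) -> [][]~((p2 & p3) | ~p2)), 0
3. ~(~p2 | <>~p1), 0
4. []~((p2 & p3) | ~p2), 0
5. ~[][]~((p2 & p3) | ~p2), 0
6. p2, 0
7. ~<>~p1, 0
8. ~((p2 & p3) | ~p2), 0
9. ~(p2 & p3), 0
10. p1, 0
11. ~p3, 0
12. ~[]~((p2 & p3) | ~p2), 1
13. ~((p2 & p3) | ~p2), 1
14. ~(p2 & p3), 1
15. p2, 1
16. p1, 1
17. ~p3, 1
18. (p2 & p3) | ~p2, 2
19. ~p2, 2
Accessibility: 0R0, 0R1, 1R1, 1R2, 2R2
Complete open branch: countermodel on a T-frame, so not valid in T, nor in K (the same frame is also a K-frame).

S4, S5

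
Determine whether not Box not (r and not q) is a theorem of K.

Tableau for the negation Box not (r and not q):
1. Box not (r and not q), 0
The negation has an open branch (countermodel exists).

No, not valid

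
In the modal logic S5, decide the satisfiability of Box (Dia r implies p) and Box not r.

Yes, satisfiable

1. Box (Dia r implies p) and Box not r, u
2. Box (Dia r implies p), u
3. Box not r, u
4. Dia r implies p, u
5. not r, u
6. p, u
Accessibility: uRu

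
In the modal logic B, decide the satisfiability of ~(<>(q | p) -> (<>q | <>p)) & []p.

Unsatisfiable (every branch closes)

1. ~(<>(q | p) -> (<>q | <>p)) & []p, 0
2. ~(<>(q | p) -> (<>q | <>p)), 0
3. []p, 0
4. <>(q | p), 0
5. ~(<>q | <>p), 0
6. ~<>q, 0
7. ~<>p, 0
8. p, 0
9. ~q, 0
10. ~p, 0
Accessibility: 0R0
Branch closes: p and ~p both at 0.
(One branch shown.) All branches close.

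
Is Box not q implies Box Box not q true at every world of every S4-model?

Yes, valid

Tableau for the negation not (Box not q implies Box Box not q):
1. not (Box not q implies Box Box not q), u
2. Box not q, u   [neg-implies-rule on 1]
3. not Box Box not q, u   [neg-implies-rule on 1]
4. not q, u   [Box-rule on 2 via uRu]
5. not Box not q, v   [neg-Box-rule on 3: fresh world v, uRv]
6. not q, v   [Box-rule on 2 via uRv]
7. q, w   [neg-Box-rule on 5: fresh world w, vRw]
8. not q, w   [Box-rule on 2 via uRw]
Accessibility: uRu, uRv, uRw, vRv, vRw, wRw
Branch closes: q and not q both at w.
All branches of the negation close; one closing branch shown above.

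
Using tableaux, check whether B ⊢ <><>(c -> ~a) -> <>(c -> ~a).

No, not valid

Tableau for the negation ~(<><>(c -> ~a) -> <>(c -> ~a)):
1. ~(<><>(c -> ~a) -> <>(c -> ~a)), w0
2. <><>(c -> ~a), w0   [~->-rule on 1]
3. ~<>(c -> ~a), w0   [~->-rule on 1]
4. ~(c -> ~a), w0   [~<>-rule on 3 via w0Rw0]
5. c, w0   [~->-rule on 4]
6. a, w0   [~->-rule on 4]
7. <>(c -> ~a), w1   [<>-rule on 2: fresh world w1, w0Rw1]
8. ~(c -> ~a), w1   [~<>-rule on 3 via w0Rw1]
9. c, w1   [~->-rule on 8]
10. a, w1   [~->-rule on 8]
11. c -> ~a, w2   [<>-rule on 7: fresh world w2, w1Rw2]
12. ~a, w2   [->-rule on 11 (branches; this branch)]
Accessibility: w0Rw0, w0Rw1, w1Rw0, w1Rw1, w1Rw2, w2Rw1, w2Rw2
The negation has an open branch (countermodel exists).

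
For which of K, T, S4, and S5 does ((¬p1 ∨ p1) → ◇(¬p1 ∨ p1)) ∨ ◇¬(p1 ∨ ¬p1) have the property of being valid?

K-tableau for the negation ¬(((¬p1 ∨ p1) → ◇(¬p1 ∨ p1)) ∨ ◇¬(p1 ∨ ¬p1)):
1. ¬(((¬p1 ∨ p1) → ◇(¬p1 ∨ p1)) ∨ ◇¬(p1 ∨ ¬p1)), u
2. ¬((¬p1 ∨ p1) → ◇(¬p1 ∨ p1)), u
3. ¬◇¬(p1 ∨ ¬p1), u
4. ¬p1 ∨ p1, u
5. ¬◇(¬p1 ∨ p1), u
6. p1, u
Complete open branch: countermodel on a K-frame, so not valid in K.
T-tableau for the negation ¬(((¬p1 ∨ p1) → ◇(¬p1 ∨ p1)) ∨ ◇¬(p1 ∨ ¬p1)):
1. ¬(((¬p1 ∨ p1) → ◇(¬p1 ∨ p1)) ∨ ◇¬(p1 ∨ ¬p1)), u
2. ¬((¬p1 ∨ p1) → ◇(¬p1 ∨ p1)), u
3. ¬◇¬(p1 ∨ ¬p1), u
4. ¬p1 ∨ p1, u
5. ¬◇(¬p1 ∨ p1), u
6. p1 ∨ ¬p1, u
7. ¬(¬p1 ∨ p1), u
8. p1, u
9. ¬p1, u
Accessibility: uRu
Branch closes: p1 and ¬p1 both at u.
Every branch closes (one shown): valid in T, hence also in S4, S5 (every theorem of T is a theorem of S4 and S5).

T, S4, S5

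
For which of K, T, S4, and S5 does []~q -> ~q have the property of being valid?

T-tableau for the negation ~([]~q -> ~q):
1. ~([]~q -> ~q), w0
2. []~q, w0
3. q, w0
4. ~q, w0
Accessibility: w0Rw0
Branch closes: q and ~q both at w0.
Every branch closes (one shown): valid in T, hence also in S4, S5 (every theorem of T is a theorem of S4 and S5).
K-tableau for the negation ~([]~q -> ~q):
1. ~([]~q -> ~q), w0
2. []~q, w0
3. q, w0
Complete open branch: countermodel on a K-frame, so not valid in K.

T, S4, S5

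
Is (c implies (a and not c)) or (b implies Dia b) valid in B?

Valid

Tableau for the negation not ((c implies (a and not c)) or (b implies Dia b)):
1. not ((c implies (a and not c)) or (b implies Dia b)), w0
2. not (c implies (a and not c)), w0   [neg-or-rule on 1]
3. not (b implies Dia b), w0   [neg-or-rule on 1]
4. c, w0   [neg-implies-rule on 2]
5. not (a and not c), w0   [neg-implies-rule on 2]
6. b, w0   [neg-implies-rule on 3]
7. not Dia b, w0   [neg-implies-rule on 3]
8. not b, w0   [neg-Dia-rule on 7 via w0Rw0]
Accessibility: w0Rw0
Branch closes: b and not b both at w0.
All branches of the negation close; one closing branch shown above.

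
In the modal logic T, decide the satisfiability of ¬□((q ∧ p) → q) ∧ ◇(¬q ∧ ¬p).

Unsatisfiable

1. ¬□((q ∧ p) → q) ∧ ◇(¬q ∧ ¬p), 0
2. ¬□((q ∧ p) → q), 0
3. ◇(¬q ∧ ¬p), 0
4. ¬((q ∧ p) → q), 1
5. q ∧ p, 1
6. ¬q, 1
7. q, 1
8. p, 1
Accessibility: 0R0, 0R1, 1R1
Branch closes: q and ¬q both at 1.
All branches of the tableau close; one closing branch shown above.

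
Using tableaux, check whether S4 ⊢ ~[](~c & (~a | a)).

Tableau for the negation [](~c & (~a | a)):
1. [](~c & (~a | a)), 0
2. ~c & (~a | a), 0
3. ~c, 0
4. ~a | a, 0
5. a, 0
Accessibility: 0R0
The negation has an open branch (countermodel exists).

No, not valid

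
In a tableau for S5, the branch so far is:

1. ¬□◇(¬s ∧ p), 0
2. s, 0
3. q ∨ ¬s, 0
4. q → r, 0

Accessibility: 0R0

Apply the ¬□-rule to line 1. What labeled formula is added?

a fresh world 1 with 0R1, and ¬◇(¬s ∧ p) at 1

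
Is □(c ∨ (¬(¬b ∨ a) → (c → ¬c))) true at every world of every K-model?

Valid

Tableau for the negation ¬□(c ∨ (¬(¬b ∨ a) → (c → ¬c))):
1. ¬□(c ∨ (¬(¬b ∨ a) → (c → ¬c))), w0
2. ¬(c ∨ (¬(¬b ∨ a) → (c → ¬c))), w1
3. ¬c, w1
4. ¬(¬(¬b ∨ a) → (c → ¬c)), w1
5. ¬(¬b ∨ a), w1
6. ¬(c → ¬c), w1
7. b, w1
8. ¬a, w1
9. c, w1
Accessibility: w0Rw1
Branch closes: c and ¬c both at w1.
All branches of the negation close; one closing branch shown above.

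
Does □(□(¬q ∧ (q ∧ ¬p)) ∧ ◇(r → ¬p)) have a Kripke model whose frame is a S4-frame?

1. □(□(¬q ∧ (q ∧ ¬p)) ∧ ◇(r → ¬p)), w0
2. □(¬q ∧ (q ∧ ¬p)) ∧ ◇(r → ¬p), w0
3. □(¬q ∧ (q ∧ ¬p)), w0
4. ◇(r → ¬p), w0
5. ¬q ∧ (q ∧ ¬p), w0
6. ¬q, w0
7. q ∧ ¬p, w0
8. q, w0
9. ¬p, w0
Accessibility: w0Rw0
Branch closes: q and ¬q both at w0.
Every branch closes; the branch above is one of them.

Unsatisfiable (every branch closes)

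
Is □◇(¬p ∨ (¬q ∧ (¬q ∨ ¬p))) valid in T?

No, not valid

Tableau for the negation ¬□◇(¬p ∨ (¬q ∧ (¬q ∨ ¬p))):
1. ¬□◇(¬p ∨ (¬q ∧ (¬q ∨ ¬p))), 0
2. ¬◇(¬p ∨ (¬q ∧ (¬q ∨ ¬p))), 1
3. ¬(¬p ∨ (¬q ∧ (¬q ∨ ¬p))), 1
4. p, 1
5. ¬(¬q ∧ (¬q ∨ ¬p)), 1
6. ¬(¬q ∨ ¬p), 1
7. q, 1
Accessibility: 0R0, 0R1, 1R1
The negation has an open branch (countermodel exists).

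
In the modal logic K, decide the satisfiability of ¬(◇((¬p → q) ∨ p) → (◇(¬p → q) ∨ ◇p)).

No, unsatisfiable

1. ¬(◇((¬p → q) ∨ p) → (◇(¬p → q) ∨ ◇p)), u
2. ◇((¬p → q) ∨ p), u   [¬→-rule on 1]
3. ¬(◇(¬p → q) ∨ ◇p), u   [¬→-rule on 1]
4. ¬◇(¬p → q), u   [¬∨-rule on 3]
5. ¬◇p, u   [¬∨-rule on 3]
6. (¬p → q) ∨ p, v   [◇-rule on 2: fresh world v, uRv]
7. ¬(¬p → q), v   [¬◇-rule on 4 via uRv]
8. ¬p, v   [¬→-rule on 7]
9. ¬q, v   [¬→-rule on 7]
10. ¬p → q, v   [∨-rule on 6 (branches; this branch)]
11. q, v   [→-rule on 10 (branches; this branch)]
Accessibility: uRv
Branch closes: q and ¬q both at v.
Every branch closes; the branch above is one of them.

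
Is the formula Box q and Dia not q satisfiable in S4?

No, unsatisfiable

1. Box q and Dia not q, u
2. Box q, u   [and-rule on 1]
3. Dia not q, u   [and-rule on 1]
4. q, u   [Box-rule on 2 via uRu]
5. not q, v   [Dia-rule on 3: fresh world v, uRv]
6. q, v   [Box-rule on 2 via uRv]
Accessibility: uRu, uRv, vRv
Branch closes: q and not q both at v.
Every branch closes; the branch above is one of them.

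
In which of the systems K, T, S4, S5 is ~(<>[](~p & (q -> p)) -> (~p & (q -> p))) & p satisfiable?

K, T, S4

S4-tableau for the formula:
1. ~(<>[](~p & (q -> p)) -> (~p & (q -> p))) & p, w0
2. ~(<>[](~p & (q -> p)) -> (~p & (q -> p))), w0
3. p, w0
4. <>[](~p & (q -> p)), w0
5. ~(~p & (q -> p)), w0
6. [](~p & (q -> p)), w1
7. ~p & (q -> p), w1
8. ~p, w1
9. q -> p, w1
10. ~q, w1
Accessibility: w0Rw0, w0Rw1, w1Rw1
Complete open branch: satisfiable in S4, hence also in K, T (this S4-model is also a K-model and a T-model).
S5-tableau for the formula:
1. ~(<>[](~p & (q -> p)) -> (~p & (q -> p))) & p, w0
2. ~(<>[](~p & (q -> p)) -> (~p & (q -> p))), w0
3. p, w0
4. <>[](~p & (q -> p)), w0
5. ~(~p & (q -> p)), w0
6. [](~p & (q -> p)), w1
7. ~p & (q -> p), w0
8. ~p, w0
9. q -> p, w0
Accessibility: w0Rw0, w0Rw1, w1Rw0, w1Rw1
Branch closes: p and ~p both at w0.
Every branch closes (one shown): unsatisfiable in S5.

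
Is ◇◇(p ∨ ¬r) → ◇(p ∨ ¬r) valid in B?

Not valid

Tableau for the negation ¬(◇◇(p ∨ ¬r) → ◇(p ∨ ¬r)):
1. ¬(◇◇(p ∨ ¬r) → ◇(p ∨ ¬r)), 0
2. ◇◇(p ∨ ¬r), 0
3. ¬◇(p ∨ ¬r), 0
4. ¬(p ∨ ¬r), 0
5. ¬p, 0
6. r, 0
7. ◇(p ∨ ¬r), 1
8. ¬(p ∨ ¬r), 1
9. ¬p, 1
10. r, 1
11. p ∨ ¬r, 2
12. ¬r, 2
Accessibility: 0R0, 0R1, 1R0, 1R1, 1R2, 2R1, 2R2
The negation has an open branch (countermodel exists).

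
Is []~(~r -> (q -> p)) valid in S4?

Tableau for the negation ~[]~(~r -> (q -> p)):
1. ~[]~(~r -> (q -> p)), 0
2. ~r -> (q -> p), 1   [~[]-rule on 1: fresh world 1, 0R1]
3. q -> p, 1   [->-rule on 2 (branches; this branch)]
4. p, 1   [->-rule on 3 (branches; this branch)]
Accessibility: 0R0, 0R1, 1R1
The negation has an open branch (countermodel exists).

Not valid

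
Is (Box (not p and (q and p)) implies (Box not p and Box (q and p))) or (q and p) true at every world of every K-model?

Yes, valid

Tableau for the negation not ((Box (not p and (q and p)) implies (Box not p and Box (q and p))) or (q and p)):
1. not ((Box (not p and (q and p)) implies (Box not p and Box (q and p))) or (q and p)), u
2. not (Box (not p and (q and p)) implies (Box not p and Box (q and p))), u   [neg-or-rule on 1]
3. not (q and p), u   [neg-or-rule on 1]
4. Box (not p and (q and p)), u   [neg-implies-rule on 2]
5. not (Box not p and Box (q and p)), u   [neg-implies-rule on 2]
6. not p, u   [neg-and-rule on 3 (branches; this branch)]
7. not Box (q and p), u   [neg-and-rule on 5 (branches; this branch)]
8. not (q and p), v   [neg-Box-rule on 7: fresh world v, uRv]
9. not p and (q and p), v   [Box-rule on 4 via uRv]
10. not p, v   [and-rule on 9]
11. q and p, v   [and-rule on 9]
12. q, v   [and-rule on 11]
13. p, v   [and-rule on 11]
Accessibility: uRv
Branch closes: p and not p both at v.
Every branch of the negation's tableau closes; the branch above is one of them.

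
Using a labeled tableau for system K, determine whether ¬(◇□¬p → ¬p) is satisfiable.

1. ¬(◇□¬p → ¬p), w0
2. ◇□¬p, w0   [¬→-rule on 1]
3. p, w0   [¬→-rule on 1]
4. □¬p, w1   [◇-rule on 2: fresh world w1, w0Rw1]
Accessibility: w0Rw1

Satisfiable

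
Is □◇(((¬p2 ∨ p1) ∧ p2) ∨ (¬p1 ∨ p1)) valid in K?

Not valid

Tableau for the negation ¬□◇(((¬p2 ∨ p1) ∧ p2) ∨ (¬p1 ∨ p1)):
1. ¬□◇(((¬p2 ∨ p1) ∧ p2) ∨ (¬p1 ∨ p1)), u
2. ¬◇(((¬p2 ∨ p1) ∧ p2) ∨ (¬p1 ∨ p1)), v
Accessibility: uRv
The negation has an open branch (countermodel exists).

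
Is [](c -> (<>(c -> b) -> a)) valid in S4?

Tableau for the negation ~[](c -> (<>(c -> b) -> a)):
1. ~[](c -> (<>(c -> b) -> a)), w0
2. ~(c -> (<>(c -> b) -> a)), w1
3. c, w1
4. ~(<>(c -> b) -> a), w1
5. <>(c -> b), w1
6. ~a, w1
7. c -> b, w2
8. b, w2
Accessibility: w0Rw0, w0Rw1, w0Rw2, w1Rw1, w1Rw2, w2Rw2
The negation has an open branch (countermodel exists).

No, not valid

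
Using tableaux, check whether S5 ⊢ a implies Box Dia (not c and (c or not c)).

Tableau for the negation not (a implies Box Dia (not c and (c or not c))):
1. not (a implies Box Dia (not c and (c or not c))), 0
2. a, 0
3. not Box Dia (not c and (c or not c)), 0
4. not Dia (not c and (c or not c)), 1
5. not (not c and (c or not c)), 0
6. not (not c and (c or not c)), 1
7. c, 0
8. c, 1
Accessibility: 0R0, 0R1, 1R0, 1R1
The negation has an open branch (countermodel exists).

No, not valid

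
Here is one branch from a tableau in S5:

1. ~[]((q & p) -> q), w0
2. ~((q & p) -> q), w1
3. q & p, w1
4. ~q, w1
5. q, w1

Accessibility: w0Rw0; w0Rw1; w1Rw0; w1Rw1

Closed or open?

Yes, closed

Both q and ~q appear at w1.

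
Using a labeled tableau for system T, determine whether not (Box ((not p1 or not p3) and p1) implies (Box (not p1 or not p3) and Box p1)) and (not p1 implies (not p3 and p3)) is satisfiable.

1. not (Box ((not p1 or not p3) and p1) implies (Box (not p1 or not p3) and Box p1)) and (not p1 implies (not p3 and p3)), 0
2. not (Box ((not p1 or not p3) and p1) implies (Box (not p1 or not p3) and Box p1)), 0   [and-rule on 1]
3. not p1 implies (not p3 and p3), 0   [and-rule on 1]
4. Box ((not p1 or not p3) and p1), 0   [neg-implies-rule on 2]
5. not (Box (not p1 or not p3) and Box p1), 0   [neg-implies-rule on 2]
6. (not p1 or not p3) and p1, 0   [Box-rule on 4 via 0R0]
7. not p1 or not p3, 0   [and-rule on 6]
8. p1, 0   [and-rule on 6]
9. not Box (not p1 or not p3), 0   [neg-and-rule on 5 (branches; this branch)]
10. not p3, 0   [or-rule on 7 (branches; this branch)]
11. not (not p1 or not p3), 1   [neg-Box-rule on 9: fresh world 1, 0R1]
12. p1, 1   [neg-or-rule on 11]
13. p3, 1   [neg-or-rule on 11]
14. (not p1 or not p3) and p1, 1   [Box-rule on 4 via 0R1]
15. not p1 or not p3, 1   [and-rule on 14]
16. not p3, 1   [or-rule on 15 (branches; this branch)]
Accessibility: 0R0, 0R1, 1R1
Branch closes: p3 and not p3 both at 1.
All branches of the tableau close; one closing branch shown above.

Unsatisfiable (every branch closes)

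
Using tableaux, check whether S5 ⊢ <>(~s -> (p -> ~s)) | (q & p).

Valid in S5

Tableau for the negation ~(<>(~s -> (p -> ~s)) | (q & p)):
1. ~(<>(~s -> (p -> ~s)) | (q & p)), w0
2. ~<>(~s -> (p -> ~s)), w0   [~|-rule on 1]
3. ~(q & p), w0   [~|-rule on 1]
4. ~(~s -> (p -> ~s)), w0   [~<>-rule on 2 via w0Rw0]
5. ~s, w0   [~->-rule on 4]
6. ~(p -> ~s), w0   [~->-rule on 4]
7. p, w0   [~->-rule on 6]
8. s, w0   [~->-rule on 6]
Accessibility: w0Rw0
Branch closes: s and ~s both at w0.
Every branch of the negation's tableau closes; the branch above is one of them.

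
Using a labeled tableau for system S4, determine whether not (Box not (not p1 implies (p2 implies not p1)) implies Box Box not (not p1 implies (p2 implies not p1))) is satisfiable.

1. not (Box not (not p1 implies (p2 implies not p1)) implies Box Box not (not p1 implies (p2 implies not p1))), u
2. Box not (not p1 implies (p2 implies not p1)), u
3. not Box Box not (not p1 implies (p2 implies not p1)), u
4. not (not p1 implies (p2 implies not p1)), u
5. not p1, u
6. not (p2 implies not p1), u
7. p2, u
8. p1, u
Accessibility: uRu
Branch closes: p1 and not p1 both at u.
All branches of the tableau close; one closing branch shown above.

Unsatisfiable (every branch closes)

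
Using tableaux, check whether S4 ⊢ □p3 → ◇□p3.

Valid in S4

Tableau for the negation ¬(□p3 → ◇□p3):
1. ¬(□p3 → ◇□p3), w0
2. □p3, w0
3. ¬◇□p3, w0
4. p3, w0
5. ¬□p3, w0
6. ¬p3, w1
7. p3, w1
Accessibility: w0Rw0, w0Rw1, w1Rw1
Branch closes: p3 and ¬p3 both at w1.
Every branch of the negation's tableau closes; the branch above is one of them.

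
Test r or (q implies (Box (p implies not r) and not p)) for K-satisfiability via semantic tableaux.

Satisfiable (open branch found)

1. r or (q implies (Box (p implies not r) and not p)), u
2. q implies (Box (p implies not r) and not p), u
3. Box (p implies not r) and not p, u
4. Box (p implies not r), u
5. not p, u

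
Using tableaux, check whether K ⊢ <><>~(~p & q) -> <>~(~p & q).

Tableau for the negation ~(<><>~(~p & q) -> <>~(~p & q)):
1. ~(<><>~(~p & q) -> <>~(~p & q)), w0
2. <><>~(~p & q), w0
3. ~<>~(~p & q), w0
4. <>~(~p & q), w1
5. ~p & q, w1
6. ~p, w1
7. q, w1
8. ~(~p & q), w2
9. ~q, w2
Accessibility: w0Rw1, w1Rw2
The negation has an open branch (countermodel exists).

No, not valid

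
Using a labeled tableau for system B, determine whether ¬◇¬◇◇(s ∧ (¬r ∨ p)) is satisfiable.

Satisfiable

1. ¬◇¬◇◇(s ∧ (¬r ∨ p)), u
2. ◇◇(s ∧ (¬r ∨ p)), u
3. ◇(s ∧ (¬r ∨ p)), v
4. ◇◇(s ∧ (¬r ∨ p)), v
5. s ∧ (¬r ∨ p), w
6. s, w
7. ¬r ∨ p, w
8. p, w
9. ◇(s ∧ (¬r ∨ p)), x
10. s ∧ (¬r ∨ p), y
11. s, y
12. ¬r ∨ p, y
13. p, y
Accessibility: uRu, uRv, vRu, vRv, vRw, vRx, wRv, wRw, xRv, xRx, xRy, yRx, yRy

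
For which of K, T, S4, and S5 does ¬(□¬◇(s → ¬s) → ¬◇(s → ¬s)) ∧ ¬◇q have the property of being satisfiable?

T-tableau for the formula:
1. ¬(□¬◇(s → ¬s) → ¬◇(s → ¬s)) ∧ ¬◇q, 0
2. ¬(□¬◇(s → ¬s) → ¬◇(s → ¬s)), 0   [∧-rule on 1]
3. ¬◇q, 0   [∧-rule on 1]
4. □¬◇(s → ¬s), 0   [¬→-rule on 2]
5. ◇(s → ¬s), 0   [¬→-rule on 2]
6. ¬q, 0   [¬◇-rule on 3 via 0R0]
7. ¬◇(s → ¬s), 0   [□-rule on 4 via 0R0]
8. ¬(s → ¬s), 0   [¬◇-rule on 7 via 0R0]
9. s, 0   [¬→-rule on 8]
10. s → ¬s, 1   [◇-rule on 5: fresh world 1, 0R1]
11. ¬q, 1   [¬◇-rule on 3 via 0R1]
12. ¬◇(s → ¬s), 1   [□-rule on 4 via 0R1]
13. ¬(s → ¬s), 1   [¬◇-rule on 7 via 0R1]
14. s, 1   [¬→-rule on 13]
15. ¬s, 1   [→-rule on 10 (branches; this branch)]
Accessibility: 0R0, 0R1, 1R1
Branch closes: s and ¬s both at 1.
Every branch closes (one shown): unsatisfiable in T, hence also in S4, S5 (every S4/S5-frame is a T-frame).
K-tableau for the formula:
1. ¬(□¬◇(s → ¬s) → ¬◇(s → ¬s)) ∧ ¬◇q, 0
2. ¬(□¬◇(s → ¬s) → ¬◇(s → ¬s)), 0   [∧-rule on 1]
3. ¬◇q, 0   [∧-rule on 1]
4. □¬◇(s → ¬s), 0   [¬→-rule on 2]
5. ◇(s → ¬s), 0   [¬→-rule on 2]
6. s → ¬s, 1   [◇-rule on 5: fresh world 1, 0R1]
7. ¬q, 1   [¬◇-rule on 3 via 0R1]
8. ¬◇(s → ¬s), 1   [□-rule on 4 via 0R1]
9. ¬s, 1   [→-rule on 6 (branches; this branch)]
Accessibility: 0R1
Complete open branch: satisfiable in K.

K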